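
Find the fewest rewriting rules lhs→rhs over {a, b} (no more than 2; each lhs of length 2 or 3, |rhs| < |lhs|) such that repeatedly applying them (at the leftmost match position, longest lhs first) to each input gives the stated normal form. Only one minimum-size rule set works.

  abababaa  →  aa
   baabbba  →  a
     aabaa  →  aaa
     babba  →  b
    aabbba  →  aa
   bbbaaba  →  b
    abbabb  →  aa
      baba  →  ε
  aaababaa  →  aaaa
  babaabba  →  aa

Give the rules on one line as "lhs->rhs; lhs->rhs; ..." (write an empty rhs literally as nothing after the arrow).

abb->a; ba->

  | abababaa => ababaa => abaa => aa
  | baabbba => abbba => aba => a
  | aabaa => aaa
  | babba => bba => b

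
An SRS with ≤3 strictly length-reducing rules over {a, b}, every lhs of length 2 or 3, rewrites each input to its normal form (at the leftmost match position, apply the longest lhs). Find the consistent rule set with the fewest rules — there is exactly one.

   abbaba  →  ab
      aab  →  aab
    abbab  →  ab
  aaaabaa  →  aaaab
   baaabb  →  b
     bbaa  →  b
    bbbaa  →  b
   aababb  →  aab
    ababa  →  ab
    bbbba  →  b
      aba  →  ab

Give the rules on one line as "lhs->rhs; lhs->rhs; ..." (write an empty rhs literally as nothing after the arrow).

  | abbaba => ababa => abba => aba => ab
  | aab
  | abbab => abab => abb => ab
  | aaaabaa => aaaaba => aaaab

ba->b; bb->b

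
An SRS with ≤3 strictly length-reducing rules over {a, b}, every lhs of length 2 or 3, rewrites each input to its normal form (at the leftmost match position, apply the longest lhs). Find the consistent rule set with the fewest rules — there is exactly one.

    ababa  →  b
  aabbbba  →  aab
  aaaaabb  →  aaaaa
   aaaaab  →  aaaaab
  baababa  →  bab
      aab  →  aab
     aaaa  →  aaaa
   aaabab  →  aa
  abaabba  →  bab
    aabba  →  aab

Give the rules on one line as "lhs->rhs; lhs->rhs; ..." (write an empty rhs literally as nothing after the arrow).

  | ababa => bba => b
  | aabbbba => aabba => aab
  | aaaaabb => aaaaa
  | aaaaab

aba->b; bb->; bba->b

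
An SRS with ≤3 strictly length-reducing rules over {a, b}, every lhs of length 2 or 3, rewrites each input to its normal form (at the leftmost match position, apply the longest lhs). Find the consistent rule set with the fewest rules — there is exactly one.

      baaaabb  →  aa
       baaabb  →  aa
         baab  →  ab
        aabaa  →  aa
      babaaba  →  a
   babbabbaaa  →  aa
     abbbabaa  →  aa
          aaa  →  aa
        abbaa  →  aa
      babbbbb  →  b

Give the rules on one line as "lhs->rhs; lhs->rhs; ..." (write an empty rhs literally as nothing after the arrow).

  | baaaabb => aaabb => aabb => aa
  | baaabb => aabb => aa
  | baab => ab
  | aabaa => aaa => aa

aaa->aa; ba->; bb->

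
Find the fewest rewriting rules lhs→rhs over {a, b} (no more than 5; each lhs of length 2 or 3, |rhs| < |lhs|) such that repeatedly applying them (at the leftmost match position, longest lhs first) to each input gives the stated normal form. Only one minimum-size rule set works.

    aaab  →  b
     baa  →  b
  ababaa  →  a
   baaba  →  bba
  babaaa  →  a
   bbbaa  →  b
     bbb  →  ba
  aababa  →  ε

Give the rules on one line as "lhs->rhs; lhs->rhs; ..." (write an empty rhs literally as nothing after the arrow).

aa->; aaa->; bab->a; bbb->ba

  | aaab => b
  | baa => b
  | ababaa => aaaa => a
  | baaba => bba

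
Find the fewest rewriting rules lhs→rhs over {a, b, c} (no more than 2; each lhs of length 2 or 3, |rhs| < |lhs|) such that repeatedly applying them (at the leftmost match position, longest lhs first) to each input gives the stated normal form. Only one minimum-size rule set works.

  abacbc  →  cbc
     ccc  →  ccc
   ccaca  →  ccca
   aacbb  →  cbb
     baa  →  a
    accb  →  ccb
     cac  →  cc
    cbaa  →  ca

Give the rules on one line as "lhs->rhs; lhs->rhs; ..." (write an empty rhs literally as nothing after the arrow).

ac->c; ba->

  | abacbc => acbc => cbc
  | ccc
  | ccaca => ccca
  | aacbb => acbb => cbb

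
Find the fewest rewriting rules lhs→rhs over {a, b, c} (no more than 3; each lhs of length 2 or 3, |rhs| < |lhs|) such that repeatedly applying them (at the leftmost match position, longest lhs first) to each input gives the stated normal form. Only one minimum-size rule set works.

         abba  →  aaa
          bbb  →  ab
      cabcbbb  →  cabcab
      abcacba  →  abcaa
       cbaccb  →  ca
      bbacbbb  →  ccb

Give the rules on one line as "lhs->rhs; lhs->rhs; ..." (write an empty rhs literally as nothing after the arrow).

aab->cc; ac->b; bb->a

  | abba => aaa
  | bbb => ab
  | cabcbbb => cabcab
  | abcacba => abcbba => abcaa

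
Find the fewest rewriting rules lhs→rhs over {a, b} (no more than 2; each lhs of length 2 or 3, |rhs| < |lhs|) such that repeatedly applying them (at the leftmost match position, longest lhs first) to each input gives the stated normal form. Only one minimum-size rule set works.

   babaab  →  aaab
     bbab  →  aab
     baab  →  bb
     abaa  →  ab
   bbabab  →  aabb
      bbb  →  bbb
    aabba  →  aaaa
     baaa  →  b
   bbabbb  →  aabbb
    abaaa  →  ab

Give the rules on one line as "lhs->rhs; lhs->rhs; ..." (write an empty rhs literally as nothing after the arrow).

  | babaab => bbaab => aaab
  | bbab => aab
  | baab => bab => bb
  | abaa => aba => ab

ba->b; bba->aa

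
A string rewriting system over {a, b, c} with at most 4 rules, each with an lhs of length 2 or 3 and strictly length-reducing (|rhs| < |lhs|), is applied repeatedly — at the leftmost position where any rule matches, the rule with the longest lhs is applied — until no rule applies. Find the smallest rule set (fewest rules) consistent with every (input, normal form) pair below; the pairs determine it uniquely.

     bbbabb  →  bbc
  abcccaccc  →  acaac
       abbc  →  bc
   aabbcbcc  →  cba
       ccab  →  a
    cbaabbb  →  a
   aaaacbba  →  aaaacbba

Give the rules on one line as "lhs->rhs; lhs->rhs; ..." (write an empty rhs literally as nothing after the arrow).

ab->; bab->ca; cc->a

  | bbbabb => bbcab => bbc
  | abcccaccc => cccaccc => acaccc => acaac
  | abbc => bc
  | aabbcbcc => abcbcc => cbcc => cba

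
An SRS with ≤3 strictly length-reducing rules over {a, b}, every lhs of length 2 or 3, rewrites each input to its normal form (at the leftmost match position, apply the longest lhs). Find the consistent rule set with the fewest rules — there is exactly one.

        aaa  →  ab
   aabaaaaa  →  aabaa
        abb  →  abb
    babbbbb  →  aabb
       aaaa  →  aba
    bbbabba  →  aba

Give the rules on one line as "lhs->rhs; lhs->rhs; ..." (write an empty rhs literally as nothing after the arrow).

aaa->ab; bab->b; bbb->aa

  | aaa => ab
  | aabaaaaa => aababaa => aabaa
  | abb
  | babbbbb => bbbbb => aabb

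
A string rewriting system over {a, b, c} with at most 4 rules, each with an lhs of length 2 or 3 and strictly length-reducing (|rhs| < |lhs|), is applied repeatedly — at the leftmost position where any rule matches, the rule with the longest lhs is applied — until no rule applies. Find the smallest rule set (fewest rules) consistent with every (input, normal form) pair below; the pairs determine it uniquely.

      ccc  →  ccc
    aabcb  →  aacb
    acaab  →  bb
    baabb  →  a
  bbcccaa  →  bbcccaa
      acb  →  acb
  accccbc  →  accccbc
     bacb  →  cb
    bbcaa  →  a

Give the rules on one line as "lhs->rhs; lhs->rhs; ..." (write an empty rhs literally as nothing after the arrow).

  | ccc
  | aabcb => aacb
  | acaab => bbab => bb
  | baabb => abb => ab => a

ab->a; aca->bb; ba->; bca->a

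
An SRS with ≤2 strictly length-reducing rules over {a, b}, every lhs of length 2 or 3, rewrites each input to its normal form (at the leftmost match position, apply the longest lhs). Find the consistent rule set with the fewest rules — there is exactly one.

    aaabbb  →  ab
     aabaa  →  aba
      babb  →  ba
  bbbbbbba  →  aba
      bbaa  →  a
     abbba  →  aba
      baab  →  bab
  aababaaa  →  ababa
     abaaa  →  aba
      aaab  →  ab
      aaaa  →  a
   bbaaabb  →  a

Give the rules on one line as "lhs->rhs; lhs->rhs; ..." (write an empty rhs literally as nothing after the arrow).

  | aaabbb => aabbb => abbb => aab => ab
  | aabaa => abaa => aba
  | babb => baa => ba
  | bbbbbbba => abbbbba => aabbba => abbba => aaba => aba

aa->a; bb->a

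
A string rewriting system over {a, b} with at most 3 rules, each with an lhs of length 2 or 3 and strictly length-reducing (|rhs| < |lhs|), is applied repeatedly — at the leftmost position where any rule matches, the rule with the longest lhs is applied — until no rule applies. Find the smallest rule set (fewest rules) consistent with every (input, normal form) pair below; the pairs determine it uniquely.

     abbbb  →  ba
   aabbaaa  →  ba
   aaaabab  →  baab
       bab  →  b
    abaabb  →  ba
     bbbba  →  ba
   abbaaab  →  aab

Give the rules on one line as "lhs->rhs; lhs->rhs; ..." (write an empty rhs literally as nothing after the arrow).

aaa->ba; bab->b; bb->a

  | abbbb => aabb => aaa => ba
  | aabbaaa => aaaaaa => baaaa => bbaa => aaa => ba
  | aaaabab => baabab => baab
  | bab => b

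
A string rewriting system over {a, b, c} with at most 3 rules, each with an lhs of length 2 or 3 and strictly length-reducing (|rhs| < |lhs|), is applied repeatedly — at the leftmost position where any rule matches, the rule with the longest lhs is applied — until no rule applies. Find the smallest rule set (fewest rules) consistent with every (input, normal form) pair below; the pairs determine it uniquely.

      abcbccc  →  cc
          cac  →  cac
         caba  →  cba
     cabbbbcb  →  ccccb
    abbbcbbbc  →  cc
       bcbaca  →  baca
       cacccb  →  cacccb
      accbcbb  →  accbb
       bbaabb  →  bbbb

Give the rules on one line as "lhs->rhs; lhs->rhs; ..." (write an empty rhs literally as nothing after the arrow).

ab->b; bbc->cc; bc->

  | abcbccc => bcbccc => bccc => cc
  | cac
  | caba => cba
  | cabbbbcb => cbbbbcb => cbbccb => ccccb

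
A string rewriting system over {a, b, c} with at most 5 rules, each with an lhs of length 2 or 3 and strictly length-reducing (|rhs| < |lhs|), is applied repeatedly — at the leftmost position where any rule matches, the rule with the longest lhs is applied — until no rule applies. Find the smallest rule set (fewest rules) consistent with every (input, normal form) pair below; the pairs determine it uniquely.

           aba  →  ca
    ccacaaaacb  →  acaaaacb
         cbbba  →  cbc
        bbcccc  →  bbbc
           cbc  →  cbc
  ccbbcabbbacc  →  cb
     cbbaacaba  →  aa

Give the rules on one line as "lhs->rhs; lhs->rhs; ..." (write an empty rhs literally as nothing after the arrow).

ab->c; bba->ab; cc->; ccc->b

  | aba => ca
  | ccacaaaacb => acaaaacb
  | cbbba => cbab => cbc
  | bbcccc => bbbc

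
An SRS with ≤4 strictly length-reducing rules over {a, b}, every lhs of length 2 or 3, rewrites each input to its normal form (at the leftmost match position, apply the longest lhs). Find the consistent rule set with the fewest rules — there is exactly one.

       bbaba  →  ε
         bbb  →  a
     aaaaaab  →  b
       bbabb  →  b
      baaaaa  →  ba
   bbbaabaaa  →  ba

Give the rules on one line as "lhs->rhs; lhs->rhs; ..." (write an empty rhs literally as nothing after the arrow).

  | bbaba => bbba => aa => ε
  | bbb => a
  | aaaaaab => aaaab => aab => b
  | bbabb => bbbb => ab => b

aa->; ab->b; bbb->a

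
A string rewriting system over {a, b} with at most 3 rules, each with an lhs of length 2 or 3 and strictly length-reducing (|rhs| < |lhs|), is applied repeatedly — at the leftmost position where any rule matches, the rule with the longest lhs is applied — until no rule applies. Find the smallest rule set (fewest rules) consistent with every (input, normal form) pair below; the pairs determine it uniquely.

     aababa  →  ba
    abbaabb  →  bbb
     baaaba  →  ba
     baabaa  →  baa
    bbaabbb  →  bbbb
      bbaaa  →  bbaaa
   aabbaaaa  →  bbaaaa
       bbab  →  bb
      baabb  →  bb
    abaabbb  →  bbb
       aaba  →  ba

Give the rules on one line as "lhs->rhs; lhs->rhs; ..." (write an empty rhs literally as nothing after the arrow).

  | aababa => ababa => baba => ba
  | abbaabb => bbaabb => bbabb => bbb
  | baaaba => baaba => baba => ba
  | baabaa => babaa => baa

ab->b; bab->b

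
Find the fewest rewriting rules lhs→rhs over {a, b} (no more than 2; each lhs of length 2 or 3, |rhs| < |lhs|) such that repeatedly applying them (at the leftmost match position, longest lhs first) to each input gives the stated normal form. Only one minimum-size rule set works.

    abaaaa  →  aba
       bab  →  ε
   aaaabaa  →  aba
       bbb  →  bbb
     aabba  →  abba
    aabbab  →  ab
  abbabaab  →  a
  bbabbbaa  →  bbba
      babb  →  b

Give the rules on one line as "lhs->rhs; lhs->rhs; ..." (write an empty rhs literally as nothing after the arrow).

  | abaaaa => abaaa => abaa => aba
  | bab => ε
  | aaaabaa => aaabaa => aabaa => abaa => aba
  | bbb

aa->a; bab->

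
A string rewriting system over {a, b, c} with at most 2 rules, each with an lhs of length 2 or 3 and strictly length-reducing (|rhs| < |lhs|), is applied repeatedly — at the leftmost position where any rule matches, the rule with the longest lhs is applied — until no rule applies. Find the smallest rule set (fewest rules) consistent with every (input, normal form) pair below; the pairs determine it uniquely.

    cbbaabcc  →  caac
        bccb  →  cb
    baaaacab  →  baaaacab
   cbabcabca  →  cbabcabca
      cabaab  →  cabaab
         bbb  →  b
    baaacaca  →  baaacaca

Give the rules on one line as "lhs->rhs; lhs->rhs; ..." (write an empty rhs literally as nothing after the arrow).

bb->; bcc->c

  | cbbaabcc => caabcc => caac
  | bccb => cb
  | baaaacab
  | cbabcabca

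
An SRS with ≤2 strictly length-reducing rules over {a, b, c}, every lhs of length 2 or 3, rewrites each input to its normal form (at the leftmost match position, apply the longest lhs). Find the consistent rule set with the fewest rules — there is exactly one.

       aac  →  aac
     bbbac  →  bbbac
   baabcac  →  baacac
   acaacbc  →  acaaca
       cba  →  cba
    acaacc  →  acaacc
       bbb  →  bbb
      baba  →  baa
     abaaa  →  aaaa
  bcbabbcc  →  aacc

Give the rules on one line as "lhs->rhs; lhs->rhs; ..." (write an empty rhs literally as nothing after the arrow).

  | aac
  | bbbac
  | baabcac => baacac
  | acaacbc => acaaca

ab->a; bc->a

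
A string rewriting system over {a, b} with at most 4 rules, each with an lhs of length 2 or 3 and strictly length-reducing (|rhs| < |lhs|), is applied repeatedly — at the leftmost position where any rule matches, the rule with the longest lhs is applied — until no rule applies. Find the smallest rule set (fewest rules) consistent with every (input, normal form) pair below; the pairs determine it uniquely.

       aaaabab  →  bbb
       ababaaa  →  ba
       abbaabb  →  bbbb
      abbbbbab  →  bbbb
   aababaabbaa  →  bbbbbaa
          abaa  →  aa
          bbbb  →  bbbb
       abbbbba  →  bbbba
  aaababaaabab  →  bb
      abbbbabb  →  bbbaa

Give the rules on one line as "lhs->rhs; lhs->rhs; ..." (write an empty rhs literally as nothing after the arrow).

aaa->ba; aab->bb; ab->; abb->aa

  | aaaabab => baabab => bbbab => bbb
  | ababaaa => abaaa => aaa => ba
  | abbaabb => aaaabb => baabb => bbbb
  | abbbbbab => aabbbab => bbbbab => bbbb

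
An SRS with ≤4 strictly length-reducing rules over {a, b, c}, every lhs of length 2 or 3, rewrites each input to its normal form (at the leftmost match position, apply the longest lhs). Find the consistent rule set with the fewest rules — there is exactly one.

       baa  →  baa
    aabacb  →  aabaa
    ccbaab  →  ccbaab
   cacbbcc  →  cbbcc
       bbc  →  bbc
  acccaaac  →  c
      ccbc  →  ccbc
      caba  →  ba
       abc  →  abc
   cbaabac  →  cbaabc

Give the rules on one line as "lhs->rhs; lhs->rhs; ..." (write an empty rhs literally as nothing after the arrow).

ac->c; acb->aa; ca->

  | baa
  | aabacb => aabaa
  | ccbaab
  | cacbbcc => cbbcc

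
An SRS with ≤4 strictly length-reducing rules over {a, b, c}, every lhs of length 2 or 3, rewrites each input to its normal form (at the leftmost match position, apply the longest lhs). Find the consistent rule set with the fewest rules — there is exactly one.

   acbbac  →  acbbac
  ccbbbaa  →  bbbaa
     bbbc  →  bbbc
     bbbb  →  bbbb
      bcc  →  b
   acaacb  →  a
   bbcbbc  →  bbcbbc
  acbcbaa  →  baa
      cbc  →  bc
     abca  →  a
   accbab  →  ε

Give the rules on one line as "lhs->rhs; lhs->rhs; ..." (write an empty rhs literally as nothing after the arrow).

aac->a; ab->c; cbc->bc; cc->

  | acbbac
  | ccbbbaa => bbbaa
  | bbbc
  | bbbb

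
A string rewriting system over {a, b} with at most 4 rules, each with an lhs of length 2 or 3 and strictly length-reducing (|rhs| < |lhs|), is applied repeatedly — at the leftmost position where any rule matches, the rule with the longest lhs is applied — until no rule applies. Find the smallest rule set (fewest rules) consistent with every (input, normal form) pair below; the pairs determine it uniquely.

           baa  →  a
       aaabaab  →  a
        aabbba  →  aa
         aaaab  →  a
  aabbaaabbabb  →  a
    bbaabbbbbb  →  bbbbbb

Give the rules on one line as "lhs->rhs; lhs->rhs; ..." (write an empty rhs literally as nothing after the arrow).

aab->ab; ab->a; ba->

  | baa => a
  | aaabaab => aabaab => abaab => aaab => aab => ab => a
  | aabbba => abbba => abba => aba => aa
  | aaaab => aaab => aab => ab => a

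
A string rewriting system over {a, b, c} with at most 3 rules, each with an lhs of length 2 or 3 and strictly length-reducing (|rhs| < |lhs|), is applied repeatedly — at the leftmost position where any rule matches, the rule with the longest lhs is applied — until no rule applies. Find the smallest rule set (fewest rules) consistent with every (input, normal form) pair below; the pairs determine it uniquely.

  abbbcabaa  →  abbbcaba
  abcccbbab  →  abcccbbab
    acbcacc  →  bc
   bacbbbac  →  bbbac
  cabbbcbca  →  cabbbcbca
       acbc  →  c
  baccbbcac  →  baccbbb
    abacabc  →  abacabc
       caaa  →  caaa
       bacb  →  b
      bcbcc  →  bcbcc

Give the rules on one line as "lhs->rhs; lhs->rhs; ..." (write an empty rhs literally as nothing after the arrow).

  | abbbcabaa => abbbcaba
  | abcccbbab
  | acbcacc => cacc => bc
  | bacbbbac => bbbac

acb->; baa->ba; cac->b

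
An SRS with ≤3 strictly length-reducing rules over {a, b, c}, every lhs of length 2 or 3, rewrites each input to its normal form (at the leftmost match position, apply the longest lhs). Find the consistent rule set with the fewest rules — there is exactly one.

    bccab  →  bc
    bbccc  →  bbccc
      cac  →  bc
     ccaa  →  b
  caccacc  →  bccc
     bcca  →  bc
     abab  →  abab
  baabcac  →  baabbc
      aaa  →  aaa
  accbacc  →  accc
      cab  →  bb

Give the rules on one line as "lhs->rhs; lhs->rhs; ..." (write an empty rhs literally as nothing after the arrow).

ca->b; cb->c

  | bccab => bcbb => bcb => bc
  | bbccc
  | cac => bc
  | ccaa => cba => ca => b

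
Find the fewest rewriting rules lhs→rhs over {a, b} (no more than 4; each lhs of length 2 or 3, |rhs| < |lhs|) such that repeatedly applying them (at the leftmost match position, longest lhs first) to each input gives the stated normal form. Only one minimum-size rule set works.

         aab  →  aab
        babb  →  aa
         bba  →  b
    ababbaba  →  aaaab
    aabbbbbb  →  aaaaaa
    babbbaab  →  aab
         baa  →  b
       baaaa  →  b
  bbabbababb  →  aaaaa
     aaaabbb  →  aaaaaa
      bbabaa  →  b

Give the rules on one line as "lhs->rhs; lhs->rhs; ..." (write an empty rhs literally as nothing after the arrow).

  | aab
  | babb => bbb => aa
  | bba => ba => b
  | ababbaba => abbbaba => aaaaba => aaaab

ba->b; bb->b; bbb->aa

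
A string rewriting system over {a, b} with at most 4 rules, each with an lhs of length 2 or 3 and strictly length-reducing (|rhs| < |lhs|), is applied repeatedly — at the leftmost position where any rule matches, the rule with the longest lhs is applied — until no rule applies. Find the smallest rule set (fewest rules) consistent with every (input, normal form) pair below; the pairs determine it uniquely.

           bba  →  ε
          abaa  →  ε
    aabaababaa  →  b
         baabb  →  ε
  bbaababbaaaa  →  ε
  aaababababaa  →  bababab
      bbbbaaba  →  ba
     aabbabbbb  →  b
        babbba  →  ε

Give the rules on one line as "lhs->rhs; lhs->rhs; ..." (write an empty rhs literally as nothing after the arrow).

  | bba => bb => ε
  | abaa => abb => ε
  | aabaababaa => bbaababaa => bbababaa => bbbabaa => babaa => babb => b
  | baabb => bbbb => bb => ε

aa->b; abb->; bb->; bba->bb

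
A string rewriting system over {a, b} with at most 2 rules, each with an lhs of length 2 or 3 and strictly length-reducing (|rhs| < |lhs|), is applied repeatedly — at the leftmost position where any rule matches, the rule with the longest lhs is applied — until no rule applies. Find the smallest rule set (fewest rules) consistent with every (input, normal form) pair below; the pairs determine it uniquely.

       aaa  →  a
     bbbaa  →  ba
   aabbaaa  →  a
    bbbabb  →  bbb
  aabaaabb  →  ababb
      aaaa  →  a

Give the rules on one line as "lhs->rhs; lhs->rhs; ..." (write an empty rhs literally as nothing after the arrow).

aa->a; bba->

  | aaa => aa => a
  | bbbaa => ba
  | aabbaaa => abbaaa => aaa => aa => a
  | bbbabb => bbb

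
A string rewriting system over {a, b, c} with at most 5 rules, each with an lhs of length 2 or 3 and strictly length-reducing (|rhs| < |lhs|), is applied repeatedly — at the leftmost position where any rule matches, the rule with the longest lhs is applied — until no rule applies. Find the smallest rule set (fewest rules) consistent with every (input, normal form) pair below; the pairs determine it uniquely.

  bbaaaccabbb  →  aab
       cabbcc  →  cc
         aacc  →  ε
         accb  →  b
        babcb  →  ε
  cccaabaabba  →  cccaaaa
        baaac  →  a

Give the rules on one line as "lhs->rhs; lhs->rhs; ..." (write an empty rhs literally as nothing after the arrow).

  | bbaaaccabbb => aaaccabbb => aacabbb => aabbb => aab
  | cabbcc => cacc => cc
  | aacc => ac => ε
  | accb => cb => b

ac->; ba->; bb->; cb->b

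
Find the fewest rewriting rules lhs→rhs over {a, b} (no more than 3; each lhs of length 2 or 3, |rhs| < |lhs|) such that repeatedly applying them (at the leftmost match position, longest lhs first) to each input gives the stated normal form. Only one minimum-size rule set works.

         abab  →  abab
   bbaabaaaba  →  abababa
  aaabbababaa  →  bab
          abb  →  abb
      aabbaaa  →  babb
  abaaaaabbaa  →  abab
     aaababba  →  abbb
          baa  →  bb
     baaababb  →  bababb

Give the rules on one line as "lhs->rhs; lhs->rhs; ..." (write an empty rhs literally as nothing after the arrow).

  | abab
  | bbaabaaaba => ababaaaba => abababa
  | aaabbababaa => abbababaa => aabbabaa => bbbabaa => babbaa => baaba => bbba => bab
  | abb

aa->b; aaa->a; bba->ab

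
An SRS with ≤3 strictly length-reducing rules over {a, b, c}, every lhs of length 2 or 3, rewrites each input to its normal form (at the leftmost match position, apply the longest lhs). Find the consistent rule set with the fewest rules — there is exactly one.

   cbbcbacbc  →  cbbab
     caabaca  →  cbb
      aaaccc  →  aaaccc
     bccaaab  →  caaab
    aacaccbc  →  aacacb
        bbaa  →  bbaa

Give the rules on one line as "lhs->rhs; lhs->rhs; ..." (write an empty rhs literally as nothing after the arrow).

  | cbbcbacbc => cbbacbc => cbbab
  | caabaca => cabbca => caba => cbb
  | aaaccc
  | bccaaab => caaab

aba->bb; bc->; cbc->b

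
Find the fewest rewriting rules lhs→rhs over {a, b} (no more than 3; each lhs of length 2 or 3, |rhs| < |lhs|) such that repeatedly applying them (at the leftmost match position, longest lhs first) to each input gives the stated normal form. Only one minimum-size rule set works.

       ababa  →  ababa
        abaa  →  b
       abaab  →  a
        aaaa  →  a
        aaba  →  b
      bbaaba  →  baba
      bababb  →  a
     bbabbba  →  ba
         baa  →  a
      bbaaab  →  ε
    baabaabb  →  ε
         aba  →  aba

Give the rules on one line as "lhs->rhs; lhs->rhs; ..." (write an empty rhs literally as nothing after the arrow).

  | ababa
  | abaa => abb => aa => b
  | abaab => abbb => a
  | aaaa => baa => bb => a

aa->b; bb->a; bbb->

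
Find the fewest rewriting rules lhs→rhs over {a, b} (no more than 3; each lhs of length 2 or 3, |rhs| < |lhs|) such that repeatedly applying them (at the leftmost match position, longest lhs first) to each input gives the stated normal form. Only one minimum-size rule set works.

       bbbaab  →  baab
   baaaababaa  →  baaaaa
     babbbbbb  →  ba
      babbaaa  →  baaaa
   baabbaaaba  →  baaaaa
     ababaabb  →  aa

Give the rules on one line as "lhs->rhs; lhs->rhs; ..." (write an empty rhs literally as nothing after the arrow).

  | bbbaab => baab
  | baaaababaa => baaaabaa => baaaaa
  | babbbbbb => babbbb => babb => ba
  | babbaaa => baaaa

aba->a; bb->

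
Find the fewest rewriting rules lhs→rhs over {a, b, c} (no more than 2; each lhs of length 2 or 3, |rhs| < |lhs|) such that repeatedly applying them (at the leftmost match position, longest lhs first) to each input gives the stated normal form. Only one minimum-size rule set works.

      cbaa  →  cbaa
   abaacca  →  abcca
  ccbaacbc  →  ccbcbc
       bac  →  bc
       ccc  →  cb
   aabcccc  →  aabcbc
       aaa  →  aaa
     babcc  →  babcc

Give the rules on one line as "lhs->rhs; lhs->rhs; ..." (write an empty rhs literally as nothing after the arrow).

  | cbaa
  | abaacca => abacca => abcca
  | ccbaacbc => ccbacbc => ccbcbc
  | bac => bc

ac->c; ccc->cb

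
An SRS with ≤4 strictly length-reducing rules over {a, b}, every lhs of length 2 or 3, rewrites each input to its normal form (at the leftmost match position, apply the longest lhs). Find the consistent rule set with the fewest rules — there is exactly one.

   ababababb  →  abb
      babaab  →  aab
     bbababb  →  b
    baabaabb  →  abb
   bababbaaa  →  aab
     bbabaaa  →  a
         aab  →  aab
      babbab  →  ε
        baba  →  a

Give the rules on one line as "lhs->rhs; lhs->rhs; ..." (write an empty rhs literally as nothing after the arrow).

  | ababababb => abababb => ababb => abb
  | babaab => aab
  | bbababb => babb => b
  | baabaabb => baaabb => bbbbb => abb

aaa->bb; aba->a; bab->; bbb->a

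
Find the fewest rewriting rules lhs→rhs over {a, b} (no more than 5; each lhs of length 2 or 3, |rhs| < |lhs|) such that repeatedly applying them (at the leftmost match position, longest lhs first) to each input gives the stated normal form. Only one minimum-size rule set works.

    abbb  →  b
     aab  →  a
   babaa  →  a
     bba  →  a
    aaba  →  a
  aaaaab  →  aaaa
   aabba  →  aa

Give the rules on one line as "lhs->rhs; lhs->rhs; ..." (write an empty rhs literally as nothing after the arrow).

  | abbb => b
  | aab => a
  | babaa => abaa => a
  | bba => ba => a

ab->; aba->; abb->; ba->a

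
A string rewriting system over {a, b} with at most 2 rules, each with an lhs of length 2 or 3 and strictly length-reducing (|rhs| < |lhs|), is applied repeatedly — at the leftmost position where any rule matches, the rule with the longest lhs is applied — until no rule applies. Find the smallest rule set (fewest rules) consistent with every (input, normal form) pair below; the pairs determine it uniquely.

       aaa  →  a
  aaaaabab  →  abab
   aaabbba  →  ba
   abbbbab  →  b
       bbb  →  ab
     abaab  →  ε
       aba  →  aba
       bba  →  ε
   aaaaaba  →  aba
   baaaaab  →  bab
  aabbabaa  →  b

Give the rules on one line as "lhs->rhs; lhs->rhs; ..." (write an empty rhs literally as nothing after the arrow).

aa->; bb->a

  | aaa => a
  | aaaaabab => aaabab => abab
  | aaabbba => abbba => aaba => ba
  | abbbbab => aabbab => bbab => aab => b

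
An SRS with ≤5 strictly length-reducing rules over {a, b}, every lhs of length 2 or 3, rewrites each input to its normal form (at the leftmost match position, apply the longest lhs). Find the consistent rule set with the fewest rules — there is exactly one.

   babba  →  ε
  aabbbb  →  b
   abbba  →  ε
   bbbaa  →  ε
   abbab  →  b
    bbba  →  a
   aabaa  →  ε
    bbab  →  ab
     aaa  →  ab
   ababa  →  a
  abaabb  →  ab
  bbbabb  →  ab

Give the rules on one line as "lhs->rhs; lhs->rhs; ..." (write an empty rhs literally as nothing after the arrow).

  | babba => abba => aba => aa => ε
  | aabbbb => bbbb => bbb => bb => b
  | abbba => abba => aba => aa => ε
  | bbbaa => bbaa => baa => aa => ε

aa->; aaa->ab; ba->a; bb->b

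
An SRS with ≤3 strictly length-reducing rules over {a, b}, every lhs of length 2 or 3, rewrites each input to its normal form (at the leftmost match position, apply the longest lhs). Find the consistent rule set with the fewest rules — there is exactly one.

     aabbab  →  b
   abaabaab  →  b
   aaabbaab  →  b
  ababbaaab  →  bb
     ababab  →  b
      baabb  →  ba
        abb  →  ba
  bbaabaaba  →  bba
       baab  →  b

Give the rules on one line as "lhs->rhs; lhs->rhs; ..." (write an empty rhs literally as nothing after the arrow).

ab->b; abb->ba; bab->b

  | aabbab => abaab => baab => bab => b
  | abaabaab => baabaab => babaab => baab => bab => b
  | aaabbaab => aabaaab => abaaab => baaab => baab => bab => b
  | ababbaaab => babbaaab => bbaaab => bbaab => bbab => bb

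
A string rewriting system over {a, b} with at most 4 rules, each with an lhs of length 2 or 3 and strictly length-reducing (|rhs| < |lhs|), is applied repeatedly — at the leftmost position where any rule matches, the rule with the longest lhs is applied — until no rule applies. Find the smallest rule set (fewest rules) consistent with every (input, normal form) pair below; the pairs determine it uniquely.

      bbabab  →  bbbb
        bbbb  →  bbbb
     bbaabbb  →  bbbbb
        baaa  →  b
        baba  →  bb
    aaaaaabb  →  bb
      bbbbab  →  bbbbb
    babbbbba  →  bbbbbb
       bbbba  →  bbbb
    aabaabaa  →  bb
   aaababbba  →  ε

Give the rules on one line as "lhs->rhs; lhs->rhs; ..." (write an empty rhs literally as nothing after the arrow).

  | bbabab => bbbab => bbbb
  | bbbb
  | bbaabbb => bbabbb => bbbbb
  | baaa => baa => ba => b

aa->; abb->a; ba->b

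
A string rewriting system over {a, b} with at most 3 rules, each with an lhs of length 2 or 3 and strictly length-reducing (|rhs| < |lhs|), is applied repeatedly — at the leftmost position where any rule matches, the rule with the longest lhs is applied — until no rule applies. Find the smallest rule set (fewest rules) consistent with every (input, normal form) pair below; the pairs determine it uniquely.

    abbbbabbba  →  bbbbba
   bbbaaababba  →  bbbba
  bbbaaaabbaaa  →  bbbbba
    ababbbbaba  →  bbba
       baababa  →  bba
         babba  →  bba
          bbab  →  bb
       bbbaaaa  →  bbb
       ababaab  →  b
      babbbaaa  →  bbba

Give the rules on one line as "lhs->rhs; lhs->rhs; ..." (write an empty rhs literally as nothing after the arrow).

  | abbbbabbba => bbbabbba => bbbbba
  | bbbaaababba => bbbababba => bbbabba => bbbba
  | bbbaaaabbaaa => bbbaabbaaa => bbbbbaaa => bbbbba
  | ababbbbaba => abbbbaba => bbbaba => bbba

aa->; ab->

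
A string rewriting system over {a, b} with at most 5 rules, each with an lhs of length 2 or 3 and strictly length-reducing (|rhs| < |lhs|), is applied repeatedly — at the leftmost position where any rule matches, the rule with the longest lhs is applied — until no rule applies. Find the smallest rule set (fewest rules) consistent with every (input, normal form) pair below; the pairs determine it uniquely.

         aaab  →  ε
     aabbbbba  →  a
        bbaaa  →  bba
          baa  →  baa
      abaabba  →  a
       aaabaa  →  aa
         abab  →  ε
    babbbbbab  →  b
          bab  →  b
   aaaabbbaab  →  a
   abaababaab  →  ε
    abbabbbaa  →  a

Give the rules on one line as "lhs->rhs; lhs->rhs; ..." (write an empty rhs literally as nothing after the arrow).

  | aaab => ab => ε
  | aabbbbba => abbbba => aabba => aba => a
  | bbaaa => bba
  | baa

aaa->a; aab->a; ab->; abb->aa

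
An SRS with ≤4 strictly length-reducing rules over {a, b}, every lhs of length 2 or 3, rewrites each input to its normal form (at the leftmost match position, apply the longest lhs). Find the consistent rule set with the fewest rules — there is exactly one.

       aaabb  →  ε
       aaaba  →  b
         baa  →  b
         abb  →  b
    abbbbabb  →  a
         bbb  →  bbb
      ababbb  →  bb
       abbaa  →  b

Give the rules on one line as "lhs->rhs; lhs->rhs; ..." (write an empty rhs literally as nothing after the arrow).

aa->b; ab->; ba->a; bab->a

  | aaabb => babb => ab => ε
  | aaaba => baba => aa => b
  | baa => aa => b
  | abb => b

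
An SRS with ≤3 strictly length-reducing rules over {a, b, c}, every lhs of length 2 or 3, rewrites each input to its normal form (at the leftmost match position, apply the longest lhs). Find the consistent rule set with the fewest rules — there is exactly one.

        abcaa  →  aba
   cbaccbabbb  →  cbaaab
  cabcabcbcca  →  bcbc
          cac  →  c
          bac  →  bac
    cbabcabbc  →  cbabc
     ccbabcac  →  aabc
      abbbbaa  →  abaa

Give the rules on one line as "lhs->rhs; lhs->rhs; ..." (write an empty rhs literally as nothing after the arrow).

  | abcaa => aba
  | cbaccbabbb => cbaaabbb => cbaaabb => cbaaab
  | cabcabcbcca => bcabcbcca => bbcbcca => bcbcca => bcbc
  | cac => c

bb->b; ca->; ccb->a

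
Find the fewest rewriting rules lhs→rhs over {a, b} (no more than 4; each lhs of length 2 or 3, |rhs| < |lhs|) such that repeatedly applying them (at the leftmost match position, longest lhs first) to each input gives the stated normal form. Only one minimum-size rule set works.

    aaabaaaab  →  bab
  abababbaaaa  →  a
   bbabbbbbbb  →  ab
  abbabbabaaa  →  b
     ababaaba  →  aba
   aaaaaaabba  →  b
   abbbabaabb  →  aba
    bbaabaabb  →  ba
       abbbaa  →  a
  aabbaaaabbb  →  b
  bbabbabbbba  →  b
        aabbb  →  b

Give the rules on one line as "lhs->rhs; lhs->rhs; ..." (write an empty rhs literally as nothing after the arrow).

  | aaabaaaab => bbaaaab => aaaab => bab
  | abababbaaaa => ababaaaaa => ababbaa => abaaa => abb => a
  | bbabbbbbbb => abbbbbbb => abbbbb => abbb => ab
  | abbabbabaaa => aabbabaaa => aababaaa => aaabaaa => bbaaa => aaa => b

aa->b; aaa->b; aab->aa; bb->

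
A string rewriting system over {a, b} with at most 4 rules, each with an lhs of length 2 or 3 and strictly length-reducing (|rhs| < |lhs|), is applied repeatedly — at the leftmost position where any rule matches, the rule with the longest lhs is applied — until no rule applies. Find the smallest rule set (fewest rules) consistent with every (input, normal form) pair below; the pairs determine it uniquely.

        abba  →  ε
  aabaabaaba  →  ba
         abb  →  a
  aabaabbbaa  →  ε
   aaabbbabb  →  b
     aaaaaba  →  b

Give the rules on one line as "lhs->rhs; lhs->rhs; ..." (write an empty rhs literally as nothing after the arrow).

aa->; aba->b; bb->

  | abba => aa => ε
  | aabaabaaba => baabaaba => bbaaba => aaba => ba
  | abb => a
  | aabaabbbaa => baabbbaa => bbbbaa => bbaa => aa => ε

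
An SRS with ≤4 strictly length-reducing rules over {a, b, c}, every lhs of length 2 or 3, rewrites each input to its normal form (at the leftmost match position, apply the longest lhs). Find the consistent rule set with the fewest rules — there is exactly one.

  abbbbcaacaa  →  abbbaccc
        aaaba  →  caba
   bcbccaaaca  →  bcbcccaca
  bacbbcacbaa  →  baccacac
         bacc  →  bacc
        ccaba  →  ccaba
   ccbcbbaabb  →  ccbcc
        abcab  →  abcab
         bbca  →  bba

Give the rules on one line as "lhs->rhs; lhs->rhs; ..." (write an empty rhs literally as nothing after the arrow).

  | abbbbcaacaa => abbbbaacaa => abbbaccaa => abbbaccc
  | aaaba => caba
  | bcbccaaaca => bcbcccaca
  | bacbbcacbaa => baccacbaa => baccacac

aa->c; baa->ac; bbc->bb; cbb->c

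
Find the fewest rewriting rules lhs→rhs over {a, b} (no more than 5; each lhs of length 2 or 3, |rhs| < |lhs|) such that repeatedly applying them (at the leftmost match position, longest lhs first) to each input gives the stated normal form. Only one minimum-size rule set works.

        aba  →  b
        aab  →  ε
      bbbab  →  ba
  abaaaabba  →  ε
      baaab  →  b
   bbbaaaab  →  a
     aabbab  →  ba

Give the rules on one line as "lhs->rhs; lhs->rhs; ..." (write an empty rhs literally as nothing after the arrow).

aa->b; ab->a; bb->; bba->

  | aba => aa => b
  | aab => bb => ε
  | bbbab => bab => ba
  | abaaaabba => aaaaabba => baaabba => bbabba => bba => ε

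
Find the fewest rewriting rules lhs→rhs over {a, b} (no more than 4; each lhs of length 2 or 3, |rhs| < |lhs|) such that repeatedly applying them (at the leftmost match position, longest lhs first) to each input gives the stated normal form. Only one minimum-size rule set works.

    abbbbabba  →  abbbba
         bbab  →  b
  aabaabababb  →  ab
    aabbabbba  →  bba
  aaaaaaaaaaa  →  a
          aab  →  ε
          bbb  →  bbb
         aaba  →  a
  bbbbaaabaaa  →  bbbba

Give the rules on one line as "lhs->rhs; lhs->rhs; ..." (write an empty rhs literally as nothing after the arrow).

  | abbbbabba => abbbba
  | bbab => b
  | aabaabababb => aabababb => ababb => ab
  | aabbabbba => babbba => bba

aa->a; aab->; bab->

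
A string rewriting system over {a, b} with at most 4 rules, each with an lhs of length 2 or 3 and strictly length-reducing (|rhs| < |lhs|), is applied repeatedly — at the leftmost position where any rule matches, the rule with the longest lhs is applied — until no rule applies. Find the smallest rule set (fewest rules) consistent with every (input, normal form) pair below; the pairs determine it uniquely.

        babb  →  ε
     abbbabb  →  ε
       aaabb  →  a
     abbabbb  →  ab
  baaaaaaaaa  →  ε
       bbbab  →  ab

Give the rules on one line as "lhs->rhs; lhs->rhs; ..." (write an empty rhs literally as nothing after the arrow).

aa->; ba->; bb->; bbb->ab

  | babb => bb => ε
  | abbbabb => aababb => babb => bb => ε
  | aaabb => abb => a
  | abbabbb => aabbb => bbb => ab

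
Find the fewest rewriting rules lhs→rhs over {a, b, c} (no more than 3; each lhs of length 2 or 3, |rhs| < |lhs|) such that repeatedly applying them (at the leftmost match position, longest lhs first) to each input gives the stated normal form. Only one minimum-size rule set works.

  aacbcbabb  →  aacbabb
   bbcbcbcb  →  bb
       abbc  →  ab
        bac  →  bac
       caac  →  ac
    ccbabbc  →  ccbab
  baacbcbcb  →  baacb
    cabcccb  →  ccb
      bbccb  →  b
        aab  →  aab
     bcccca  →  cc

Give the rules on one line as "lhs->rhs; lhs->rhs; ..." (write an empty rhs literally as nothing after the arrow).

bc->; ca->

  | aacbcbabb => aacbabb
  | bbcbcbcb => bbcbcb => bbcb => bb
  | abbc => ab
  | bac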